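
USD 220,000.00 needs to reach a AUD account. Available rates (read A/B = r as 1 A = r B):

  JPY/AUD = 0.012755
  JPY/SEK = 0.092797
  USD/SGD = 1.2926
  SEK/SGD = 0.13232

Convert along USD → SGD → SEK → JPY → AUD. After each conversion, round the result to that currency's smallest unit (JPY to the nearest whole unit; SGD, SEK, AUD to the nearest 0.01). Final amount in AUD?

AUD 295,398.21

USD 220,000.00 × 1.2926 = SGD 284,372.00
SGD 284,372.00 ÷ 0.13232 = SEK 2,149,123.34
SEK 2,149,123.34 ÷ 0.092797 = JPY 23,159,405
JPY 23,159,405 × 0.012755 = AUD 295,398.21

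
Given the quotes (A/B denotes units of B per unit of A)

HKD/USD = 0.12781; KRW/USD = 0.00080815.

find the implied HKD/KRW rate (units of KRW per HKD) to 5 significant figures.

1 HKD × 0.12781 = 0.12781 USD
0.12781 USD ÷ 0.00080815 = 158.151 KRW

HKD/KRW = 158.15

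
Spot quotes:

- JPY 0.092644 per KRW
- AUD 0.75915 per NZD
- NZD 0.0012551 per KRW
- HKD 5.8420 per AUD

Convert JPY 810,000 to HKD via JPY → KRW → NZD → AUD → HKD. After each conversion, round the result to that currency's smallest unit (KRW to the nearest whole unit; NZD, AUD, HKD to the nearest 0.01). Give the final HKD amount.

JPY 810,000 ÷ 0.092644 = KRW 8,743,146
KRW 8,743,146 × 0.0012551 = NZD 10,973.52
NZD 10,973.52 × 0.75915 = AUD 8,330.55
AUD 8,330.55 × 5.8420 = HKD 48,667.07

HKD 48,667.07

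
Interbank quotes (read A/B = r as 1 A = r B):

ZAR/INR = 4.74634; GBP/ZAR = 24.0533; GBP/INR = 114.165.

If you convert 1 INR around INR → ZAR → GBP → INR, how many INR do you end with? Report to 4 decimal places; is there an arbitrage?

1.0000 (no arbitrage)

Around INR → ZAR → GBP → INR: 1 ÷ 4.74634 ÷ 24.0533 × 114.165 = 0.999999
Product ≈ 1 (deviation 0.000%, within rounding noise).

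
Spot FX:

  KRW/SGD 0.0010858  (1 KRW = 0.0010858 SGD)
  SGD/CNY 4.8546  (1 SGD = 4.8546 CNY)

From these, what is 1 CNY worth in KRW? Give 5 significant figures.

1 CNY ÷ 4.8546 = 0.20599 SGD
0.20599 SGD ÷ 0.0010858 = 189.713 KRW

CNY/KRW = 189.71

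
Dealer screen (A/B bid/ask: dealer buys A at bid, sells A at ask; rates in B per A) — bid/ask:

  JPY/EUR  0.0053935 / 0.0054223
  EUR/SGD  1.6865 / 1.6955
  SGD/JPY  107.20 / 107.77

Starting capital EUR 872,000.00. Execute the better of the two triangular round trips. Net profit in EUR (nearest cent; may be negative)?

Net profit: EUR 8,110.63

Best loop EUR → JPY → SGD → EUR:
EUR 872,000.00 ÷ 0.0054223 (buy JPY at ask) = JPY 160,817,365
JPY 160,817,365 ÷ 107.77 (buy SGD at ask) = SGD 1,492,227.57
SGD 1,492,227.57 ÷ 1.6955 (buy EUR at ask) = EUR 880,110.63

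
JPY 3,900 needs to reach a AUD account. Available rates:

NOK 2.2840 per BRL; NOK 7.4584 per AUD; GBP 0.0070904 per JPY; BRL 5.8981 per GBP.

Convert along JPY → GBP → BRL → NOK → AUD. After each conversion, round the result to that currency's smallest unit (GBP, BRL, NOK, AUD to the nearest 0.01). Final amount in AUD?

AUD 49.94

JPY 3,900 × 0.0070904 = GBP 27.65
GBP 27.65 × 5.8981 = BRL 163.08
BRL 163.08 × 2.2840 = NOK 372.47
NOK 372.47 ÷ 7.4584 = AUD 49.94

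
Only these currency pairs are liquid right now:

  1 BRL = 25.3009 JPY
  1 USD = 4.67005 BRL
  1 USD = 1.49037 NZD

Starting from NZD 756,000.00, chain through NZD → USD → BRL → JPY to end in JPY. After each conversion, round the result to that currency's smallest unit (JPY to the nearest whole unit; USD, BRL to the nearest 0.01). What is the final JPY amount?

NZD 756,000.00 ÷ 1.49037 = USD 507,256.59
USD 507,256.59 × 4.67005 = BRL 2,368,913.64
BRL 2,368,913.64 × 25.3009 = JPY 59,935,647

JPY 59,935,647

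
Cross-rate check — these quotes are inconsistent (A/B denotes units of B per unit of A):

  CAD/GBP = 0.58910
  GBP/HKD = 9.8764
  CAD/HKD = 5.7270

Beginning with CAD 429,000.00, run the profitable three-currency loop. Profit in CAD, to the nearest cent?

Profit: CAD 6,830.68

Profitable loop is CAD → GBP → HKD → CAD:
CAD 429,000.00 × 0.58910 = GBP 252,723.90
GBP 252,723.90 × 9.8764 = HKD 2,496,002.33
HKD 2,496,002.33 ÷ 5.7270 = CAD 435,830.68
Profit = CAD 435,830.68 − CAD 429,000.00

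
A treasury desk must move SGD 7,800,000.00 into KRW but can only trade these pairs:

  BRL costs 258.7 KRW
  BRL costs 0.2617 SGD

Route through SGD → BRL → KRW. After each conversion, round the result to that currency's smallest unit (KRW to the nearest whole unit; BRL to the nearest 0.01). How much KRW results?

KRW 7,710,584,640

SGD 7,800,000.00 ÷ 0.2617 = BRL 29,805,120.37
BRL 29,805,120.37 × 258.7 = KRW 7,710,584,640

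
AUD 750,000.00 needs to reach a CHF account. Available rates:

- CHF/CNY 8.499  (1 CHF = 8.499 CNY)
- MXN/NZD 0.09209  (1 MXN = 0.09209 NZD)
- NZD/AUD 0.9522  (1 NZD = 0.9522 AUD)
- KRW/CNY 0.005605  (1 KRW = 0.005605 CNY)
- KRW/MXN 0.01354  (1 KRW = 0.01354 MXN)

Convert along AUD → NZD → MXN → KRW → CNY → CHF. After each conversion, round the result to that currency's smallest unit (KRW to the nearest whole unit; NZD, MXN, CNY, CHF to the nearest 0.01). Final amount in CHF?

CHF 416,590.86

AUD 750,000.00 ÷ 0.9522 = NZD 787,649.65
NZD 787,649.65 ÷ 0.09209 = MXN 8,553,042.13
MXN 8,553,042.13 ÷ 0.01354 = KRW 631,687,011
KRW 631,687,011 × 0.005605 = CNY 3,540,605.70
CNY 3,540,605.70 ÷ 8.499 = CHF 416,590.86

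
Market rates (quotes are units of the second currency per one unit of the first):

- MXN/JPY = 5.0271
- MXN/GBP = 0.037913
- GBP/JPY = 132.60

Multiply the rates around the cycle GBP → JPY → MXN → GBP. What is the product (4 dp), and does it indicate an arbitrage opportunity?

Around GBP → JPY → MXN → GBP: 1 × 132.60 ÷ 5.0271 × 0.037913 = 1.000033
Product ≈ 1 (deviation 0.003%, within rounding noise).

1.0000 (no arbitrage)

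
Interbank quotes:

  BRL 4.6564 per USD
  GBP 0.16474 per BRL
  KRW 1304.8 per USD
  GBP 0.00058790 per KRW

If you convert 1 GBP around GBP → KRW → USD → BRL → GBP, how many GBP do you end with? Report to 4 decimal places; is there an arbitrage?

Around GBP → KRW → USD → BRL → GBP: 1 ÷ 0.00058790 ÷ 1304.8 × 4.6564 × 0.16474 = 1.000004
Product ≈ 1 (deviation 0.000%, within rounding noise).

1.0000 (no arbitrage)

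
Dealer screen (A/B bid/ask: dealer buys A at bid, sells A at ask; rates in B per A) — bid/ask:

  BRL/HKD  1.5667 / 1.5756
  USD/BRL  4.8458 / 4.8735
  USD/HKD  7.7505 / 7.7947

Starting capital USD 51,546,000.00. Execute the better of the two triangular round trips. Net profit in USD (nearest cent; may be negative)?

Best loop USD → HKD → BRL → USD:
USD 51,546,000.00 × 7.7505 (sell USD at bid) = HKD 399,507,273.00
HKD 399,507,273.00 ÷ 1.5756 (buy BRL at ask) = BRL 253,558,817.59
BRL 253,558,817.59 ÷ 4.8735 (buy USD at ask) = USD 52,028,073.79

Net profit: USD 482,073.79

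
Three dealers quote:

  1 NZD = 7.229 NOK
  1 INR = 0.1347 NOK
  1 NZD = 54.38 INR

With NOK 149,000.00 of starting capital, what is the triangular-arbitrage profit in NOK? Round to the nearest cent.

Profitable loop is NOK → NZD → INR → NOK:
NOK 149,000.00 ÷ 7.229 = NZD 20,611.43
NZD 20,611.43 × 54.38 = INR 1,120,849.36
INR 1,120,849.36 × 0.1347 = NOK 150,978.41
Profit = NOK 150,978.41 − NOK 149,000.00

Profit: NOK 1,978.41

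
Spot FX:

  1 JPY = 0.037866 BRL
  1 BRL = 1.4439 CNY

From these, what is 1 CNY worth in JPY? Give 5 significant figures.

1 CNY ÷ 1.4439 = 0.692569 BRL
0.692569 BRL ÷ 0.037866 = 18.29 JPY

CNY/JPY = 18.290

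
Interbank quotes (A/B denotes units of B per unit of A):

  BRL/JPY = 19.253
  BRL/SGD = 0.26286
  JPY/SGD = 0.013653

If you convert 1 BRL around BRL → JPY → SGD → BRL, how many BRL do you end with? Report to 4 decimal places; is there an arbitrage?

Around BRL → JPY → SGD → BRL: 1 × 19.253 × 0.013653 ÷ 0.26286 = 1.000005
Product ≈ 1 (deviation 0.000%, within rounding noise).

1.0000 (no arbitrage)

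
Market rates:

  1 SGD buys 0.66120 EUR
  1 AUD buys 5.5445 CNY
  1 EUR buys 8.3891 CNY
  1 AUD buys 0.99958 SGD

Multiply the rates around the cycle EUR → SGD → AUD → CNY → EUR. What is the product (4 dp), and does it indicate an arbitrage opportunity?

1.0000 (no arbitrage)

Around EUR → SGD → AUD → CNY → EUR: 1 ÷ 0.66120 ÷ 0.99958 × 5.5445 ÷ 8.3891 = 0.999992
Product ≈ 1 (deviation 0.001%, within rounding noise).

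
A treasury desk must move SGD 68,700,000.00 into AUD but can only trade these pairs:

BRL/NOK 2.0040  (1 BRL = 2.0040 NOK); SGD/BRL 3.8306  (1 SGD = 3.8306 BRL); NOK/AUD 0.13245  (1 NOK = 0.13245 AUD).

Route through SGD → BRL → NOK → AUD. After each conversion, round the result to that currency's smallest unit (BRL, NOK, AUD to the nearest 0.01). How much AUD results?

AUD 69,851,095.42

SGD 68,700,000.00 × 3.8306 = BRL 263,162,220.00
BRL 263,162,220.00 × 2.0040 = NOK 527,377,088.88
NOK 527,377,088.88 × 0.13245 = AUD 69,851,095.42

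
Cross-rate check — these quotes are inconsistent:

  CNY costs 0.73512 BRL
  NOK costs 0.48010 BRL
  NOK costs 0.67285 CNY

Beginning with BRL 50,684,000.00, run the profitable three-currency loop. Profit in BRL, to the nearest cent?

Profit: BRL 1,533,451.44

Profitable loop is BRL → NOK → CNY → BRL:
BRL 50,684,000.00 ÷ 0.48010 = NOK 105,569,672.98
NOK 105,569,672.98 × 0.67285 = CNY 71,032,554.47
CNY 71,032,554.47 × 0.73512 = BRL 52,217,451.44
Profit = BRL 52,217,451.44 − BRL 50,684,000.00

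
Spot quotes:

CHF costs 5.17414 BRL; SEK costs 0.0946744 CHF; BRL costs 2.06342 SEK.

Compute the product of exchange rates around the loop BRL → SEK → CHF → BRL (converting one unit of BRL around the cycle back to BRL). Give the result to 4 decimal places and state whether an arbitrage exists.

1.0108 (arbitrage exists)

Around BRL → SEK → CHF → BRL: 1 × 2.06342 × 0.0946744 × 5.17414 = 1.010784
Product > 1; profitable direction is BRL → SEK → CHF → BRL.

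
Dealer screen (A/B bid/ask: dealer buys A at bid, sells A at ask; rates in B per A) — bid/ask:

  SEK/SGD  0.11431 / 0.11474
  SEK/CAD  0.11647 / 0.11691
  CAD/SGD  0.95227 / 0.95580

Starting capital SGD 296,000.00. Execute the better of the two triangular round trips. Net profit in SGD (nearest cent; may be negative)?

Net profit: SGD 6,800.96

Best loop SGD → CAD → SEK → SGD:
SGD 296,000.00 ÷ 0.95580 (buy CAD at ask) = CAD 309,688.22
CAD 309,688.22 ÷ 0.11691 (buy SEK at ask) = SEK 2,648,945.51
SEK 2,648,945.51 × 0.11431 (sell SEK at bid) = SGD 302,800.96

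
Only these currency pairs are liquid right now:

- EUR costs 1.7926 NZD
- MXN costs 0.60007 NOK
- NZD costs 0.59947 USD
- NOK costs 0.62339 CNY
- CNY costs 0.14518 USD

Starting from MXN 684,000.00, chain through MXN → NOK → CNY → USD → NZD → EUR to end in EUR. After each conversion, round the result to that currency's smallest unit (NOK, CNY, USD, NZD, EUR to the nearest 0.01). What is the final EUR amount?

MXN 684,000.00 × 0.60007 = NOK 410,447.88
NOK 410,447.88 × 0.62339 = CNY 255,869.10
CNY 255,869.10 × 0.14518 = USD 37,147.08
USD 37,147.08 ÷ 0.59947 = NZD 61,966.54
NZD 61,966.54 ÷ 1.7926 = EUR 34,567.97

EUR 34,567.97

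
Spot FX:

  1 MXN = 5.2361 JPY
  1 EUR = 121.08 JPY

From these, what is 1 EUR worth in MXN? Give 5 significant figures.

1 EUR × 121.08 = 121.08 JPY
121.08 JPY ÷ 5.2361 = 23.1241 MXN

EUR/MXN = 23.124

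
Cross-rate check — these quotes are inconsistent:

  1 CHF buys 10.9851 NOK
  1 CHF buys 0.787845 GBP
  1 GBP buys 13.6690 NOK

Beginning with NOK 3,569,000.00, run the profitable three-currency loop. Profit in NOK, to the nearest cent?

Profitable loop is NOK → GBP → CHF → NOK:
NOK 3,569,000.00 ÷ 13.6690 = GBP 261,101.76
GBP 261,101.76 ÷ 0.787845 = CHF 331,412.60
CHF 331,412.60 × 10.9851 = NOK 3,640,600.60
Profit = NOK 3,640,600.60 − NOK 3,569,000.00

Profit: NOK 71,600.60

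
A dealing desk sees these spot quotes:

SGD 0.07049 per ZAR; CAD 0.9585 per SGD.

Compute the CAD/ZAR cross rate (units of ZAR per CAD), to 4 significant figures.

CAD/ZAR = 14.80

1 CAD ÷ 0.9585 = 1.0433 SGD
1.0433 SGD ÷ 0.07049 = 14.8006 ZAR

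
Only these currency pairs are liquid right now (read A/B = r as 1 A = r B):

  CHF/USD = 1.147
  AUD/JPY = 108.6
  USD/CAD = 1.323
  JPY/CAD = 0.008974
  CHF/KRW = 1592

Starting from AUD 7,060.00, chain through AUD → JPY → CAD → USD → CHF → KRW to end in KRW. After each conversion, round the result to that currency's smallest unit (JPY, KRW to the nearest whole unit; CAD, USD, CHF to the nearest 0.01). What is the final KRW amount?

KRW 7,218,399

AUD 7,060.00 × 108.6 = JPY 766,716
JPY 766,716 × 0.008974 = CAD 6,880.51
CAD 6,880.51 ÷ 1.323 = USD 5,200.69
USD 5,200.69 ÷ 1.147 = CHF 4,534.17
CHF 4,534.17 × 1592 = KRW 7,218,399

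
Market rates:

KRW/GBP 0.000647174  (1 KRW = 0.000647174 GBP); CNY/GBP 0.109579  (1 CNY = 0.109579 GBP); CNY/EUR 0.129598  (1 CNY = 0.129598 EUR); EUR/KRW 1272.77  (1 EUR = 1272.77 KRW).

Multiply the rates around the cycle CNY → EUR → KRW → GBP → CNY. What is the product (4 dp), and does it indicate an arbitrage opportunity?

Around CNY → EUR → KRW → GBP → CNY: 1 × 0.129598 × 1272.77 × 0.000647174 ÷ 0.109579 = 0.974186
Product < 1; profitable direction is CNY → GBP → KRW → EUR → CNY.

0.9742 (arbitrage exists)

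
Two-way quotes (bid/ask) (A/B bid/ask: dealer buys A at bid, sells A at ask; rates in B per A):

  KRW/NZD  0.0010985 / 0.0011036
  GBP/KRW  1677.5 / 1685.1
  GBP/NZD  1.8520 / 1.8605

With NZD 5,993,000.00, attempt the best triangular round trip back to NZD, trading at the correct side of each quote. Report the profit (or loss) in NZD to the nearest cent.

Best loop NZD → KRW → GBP → NZD:
NZD 5,993,000.00 ÷ 0.0011036 (buy KRW at ask) = KRW 5,430,409,569
KRW 5,430,409,569 ÷ 1685.1 (buy GBP at ask) = GBP 3,222,603.74
GBP 3,222,603.74 × 1.8520 (sell GBP at bid) = NZD 5,968,262.13

Net result: NZD -24,737.87 (no profitable arbitrage after spreads)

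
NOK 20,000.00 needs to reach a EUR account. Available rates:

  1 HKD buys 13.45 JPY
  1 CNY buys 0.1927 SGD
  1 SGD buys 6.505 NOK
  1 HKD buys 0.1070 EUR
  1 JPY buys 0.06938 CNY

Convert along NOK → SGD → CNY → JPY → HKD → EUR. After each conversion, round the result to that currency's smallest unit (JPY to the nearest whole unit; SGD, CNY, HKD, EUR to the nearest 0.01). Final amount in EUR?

NOK 20,000.00 ÷ 6.505 = SGD 3,074.56
SGD 3,074.56 ÷ 0.1927 = CNY 15,955.16
CNY 15,955.16 ÷ 0.06938 = JPY 229,968
JPY 229,968 ÷ 13.45 = HKD 17,097.99
HKD 17,097.99 × 0.1070 = EUR 1,829.48

EUR 1,829.48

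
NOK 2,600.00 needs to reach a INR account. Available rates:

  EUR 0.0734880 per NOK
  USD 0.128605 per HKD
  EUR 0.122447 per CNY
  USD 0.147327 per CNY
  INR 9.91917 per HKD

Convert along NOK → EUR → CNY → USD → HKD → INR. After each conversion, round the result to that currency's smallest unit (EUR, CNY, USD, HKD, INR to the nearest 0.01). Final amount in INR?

NOK 2,600.00 × 0.0734880 = EUR 191.07
EUR 191.07 ÷ 0.122447 = CNY 1,560.43
CNY 1,560.43 × 0.147327 = USD 229.89
USD 229.89 ÷ 0.128605 = HKD 1,787.57
HKD 1,787.57 × 9.91917 = INR 17,731.21

INR 17,731.21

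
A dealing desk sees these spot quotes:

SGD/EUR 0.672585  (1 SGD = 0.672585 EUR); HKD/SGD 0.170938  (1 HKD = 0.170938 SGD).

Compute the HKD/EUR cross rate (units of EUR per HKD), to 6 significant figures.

1 HKD × 0.170938 = 0.170938 SGD
0.170938 SGD × 0.672585 = 0.11497 EUR

HKD/EUR = 0.114970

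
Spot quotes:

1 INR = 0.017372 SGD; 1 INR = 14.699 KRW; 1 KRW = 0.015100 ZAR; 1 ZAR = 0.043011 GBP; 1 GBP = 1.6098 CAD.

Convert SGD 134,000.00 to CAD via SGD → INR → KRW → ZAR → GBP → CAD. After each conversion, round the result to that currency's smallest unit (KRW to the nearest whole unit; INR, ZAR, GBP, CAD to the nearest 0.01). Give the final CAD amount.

CAD 118,541.71

SGD 134,000.00 ÷ 0.017372 = INR 7,713,562.05
INR 7,713,562.05 × 14.699 = KRW 113,381,649
KRW 113,381,649 × 0.015100 = ZAR 1,712,062.90
ZAR 1,712,062.90 × 0.043011 = GBP 73,637.54
GBP 73,637.54 × 1.6098 = CAD 118,541.71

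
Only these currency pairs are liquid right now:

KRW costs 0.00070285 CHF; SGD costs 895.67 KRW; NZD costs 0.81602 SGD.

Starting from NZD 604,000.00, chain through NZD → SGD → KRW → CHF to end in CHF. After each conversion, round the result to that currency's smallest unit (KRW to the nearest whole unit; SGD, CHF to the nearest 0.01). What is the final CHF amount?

NZD 604,000.00 × 0.81602 = SGD 492,876.08
SGD 492,876.08 × 895.67 = KRW 441,454,319
KRW 441,454,319 × 0.00070285 = CHF 310,276.17

CHF 310,276.17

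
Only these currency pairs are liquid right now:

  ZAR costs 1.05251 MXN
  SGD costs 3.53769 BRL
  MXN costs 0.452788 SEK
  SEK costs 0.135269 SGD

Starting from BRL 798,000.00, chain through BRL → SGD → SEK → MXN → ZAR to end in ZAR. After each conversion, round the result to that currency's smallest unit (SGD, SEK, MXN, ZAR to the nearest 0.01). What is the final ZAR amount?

BRL 798,000.00 ÷ 3.53769 = SGD 225,570.92
SGD 225,570.92 ÷ 0.135269 = SEK 1,667,572.91
SEK 1,667,572.91 ÷ 0.452788 = MXN 3,682,899.97
MXN 3,682,899.97 ÷ 1.05251 = ZAR 3,499,159.12

ZAR 3,499,159.12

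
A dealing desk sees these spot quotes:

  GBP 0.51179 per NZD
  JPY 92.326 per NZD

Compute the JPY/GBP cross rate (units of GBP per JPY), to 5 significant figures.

1 JPY ÷ 92.326 = 0.0108312 NZD
0.0108312 NZD × 0.51179 = 0.00554329 GBP

JPY/GBP = 0.0055433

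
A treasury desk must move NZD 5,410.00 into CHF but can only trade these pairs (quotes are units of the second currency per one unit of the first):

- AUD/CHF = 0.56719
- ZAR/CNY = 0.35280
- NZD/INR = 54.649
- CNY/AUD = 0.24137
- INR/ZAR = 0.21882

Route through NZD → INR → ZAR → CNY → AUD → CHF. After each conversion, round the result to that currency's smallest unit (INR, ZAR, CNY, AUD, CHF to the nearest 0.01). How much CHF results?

CHF 3,124.69

NZD 5,410.00 × 54.649 = INR 295,651.09
INR 295,651.09 × 0.21882 = ZAR 64,694.37
ZAR 64,694.37 × 0.35280 = CNY 22,824.17
CNY 22,824.17 × 0.24137 = AUD 5,509.07
AUD 5,509.07 × 0.56719 = CHF 3,124.69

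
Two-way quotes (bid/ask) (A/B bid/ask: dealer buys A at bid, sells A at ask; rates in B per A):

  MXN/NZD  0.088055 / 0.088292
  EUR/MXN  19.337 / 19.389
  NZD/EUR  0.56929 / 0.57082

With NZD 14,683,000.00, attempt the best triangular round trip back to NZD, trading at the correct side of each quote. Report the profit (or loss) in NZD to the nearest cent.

Best loop NZD → MXN → EUR → NZD:
NZD 14,683,000.00 ÷ 0.088292 (buy MXN at ask) = MXN 166,300,457.57
MXN 166,300,457.57 ÷ 19.389 (buy EUR at ask) = EUR 8,577,051.81
EUR 8,577,051.81 ÷ 0.57082 (buy NZD at ask) = NZD 15,025,843.19

Net profit: NZD 342,843.19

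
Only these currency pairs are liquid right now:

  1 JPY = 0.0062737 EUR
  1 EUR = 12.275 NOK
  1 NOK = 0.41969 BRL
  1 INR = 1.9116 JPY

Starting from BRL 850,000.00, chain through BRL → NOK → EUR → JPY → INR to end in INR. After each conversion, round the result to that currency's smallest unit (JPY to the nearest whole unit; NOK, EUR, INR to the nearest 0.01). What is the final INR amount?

BRL 850,000.00 ÷ 0.41969 = NOK 2,025,304.39
NOK 2,025,304.39 ÷ 12.275 = EUR 164,994.25
EUR 164,994.25 ÷ 0.0062737 = JPY 26,299,353
JPY 26,299,353 ÷ 1.9116 = INR 13,757,769.93

INR 13,757,769.93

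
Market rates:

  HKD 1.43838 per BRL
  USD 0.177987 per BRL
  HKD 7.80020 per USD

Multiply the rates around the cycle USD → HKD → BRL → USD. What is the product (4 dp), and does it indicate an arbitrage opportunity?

0.9652 (arbitrage exists)

Around USD → HKD → BRL → USD: 1 × 7.80020 ÷ 1.43838 × 0.177987 = 0.965207
Product < 1; profitable direction is USD → BRL → HKD → USD.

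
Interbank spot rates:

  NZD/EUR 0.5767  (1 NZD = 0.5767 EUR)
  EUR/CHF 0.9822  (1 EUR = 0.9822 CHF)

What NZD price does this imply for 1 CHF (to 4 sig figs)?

CHF/NZD = 1.765

1 CHF ÷ 0.9822 = 1.01812 EUR
1.01812 EUR ÷ 0.5767 = 1.76543 NZD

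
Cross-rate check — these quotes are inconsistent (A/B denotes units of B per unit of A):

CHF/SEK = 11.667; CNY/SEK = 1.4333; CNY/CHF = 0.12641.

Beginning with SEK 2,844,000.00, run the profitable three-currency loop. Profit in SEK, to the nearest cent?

Profit: SEK 82,396.17

Profitable loop is SEK → CNY → CHF → SEK:
SEK 2,844,000.00 ÷ 1.4333 = CNY 1,984,232.19
CNY 1,984,232.19 × 0.12641 = CHF 250,826.79
CHF 250,826.79 × 11.667 = SEK 2,926,396.17
Profit = SEK 2,926,396.17 − SEK 2,844,000.00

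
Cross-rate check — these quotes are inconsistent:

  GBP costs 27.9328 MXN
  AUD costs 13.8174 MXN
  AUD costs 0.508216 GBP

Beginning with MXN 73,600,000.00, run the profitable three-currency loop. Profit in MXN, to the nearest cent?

Profitable loop is MXN → AUD → GBP → MXN:
MXN 73,600,000.00 ÷ 13.8174 = AUD 5,326,617.16
AUD 5,326,617.16 × 0.508216 = GBP 2,707,072.07
GBP 2,707,072.07 × 27.9328 = MXN 75,616,102.68
Profit = MXN 75,616,102.68 − MXN 73,600,000.00

Profit: MXN 2,016,102.68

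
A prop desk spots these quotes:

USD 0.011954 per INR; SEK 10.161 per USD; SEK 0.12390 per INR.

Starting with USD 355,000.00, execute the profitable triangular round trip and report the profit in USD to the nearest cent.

Profitable loop is USD → INR → SEK → USD:
USD 355,000.00 ÷ 0.011954 = INR 29,697,172.49
INR 29,697,172.49 × 0.12390 = SEK 3,679,479.67
SEK 3,679,479.67 ÷ 10.161 = USD 362,117.87
Profit = USD 362,117.87 − USD 355,000.00

Profit: USD 7,117.87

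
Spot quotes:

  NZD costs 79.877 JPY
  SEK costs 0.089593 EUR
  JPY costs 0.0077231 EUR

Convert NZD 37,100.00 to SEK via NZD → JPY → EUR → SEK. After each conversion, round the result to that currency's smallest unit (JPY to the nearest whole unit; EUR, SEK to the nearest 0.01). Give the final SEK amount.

SEK 255,454.33

NZD 37,100.00 × 79.877 = JPY 2,963,437
JPY 2,963,437 × 0.0077231 = EUR 22,886.92
EUR 22,886.92 ÷ 0.089593 = SEK 255,454.33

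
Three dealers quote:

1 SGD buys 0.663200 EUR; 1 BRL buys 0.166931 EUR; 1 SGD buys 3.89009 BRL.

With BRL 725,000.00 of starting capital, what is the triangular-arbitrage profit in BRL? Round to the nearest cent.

Profitable loop is BRL → SGD → EUR → BRL:
BRL 725,000.00 ÷ 3.89009 = SGD 186,371.01
SGD 186,371.01 × 0.663200 = EUR 123,601.25
EUR 123,601.25 ÷ 0.166931 = BRL 740,433.19
Profit = BRL 740,433.19 − BRL 725,000.00

Profit: BRL 15,433.19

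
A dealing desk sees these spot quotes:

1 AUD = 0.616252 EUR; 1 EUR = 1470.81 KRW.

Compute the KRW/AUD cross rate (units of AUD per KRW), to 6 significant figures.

1 KRW ÷ 1470.81 = 0.000679897 EUR
0.000679897 EUR ÷ 0.616252 = 0.00110328 AUD

KRW/AUD = 0.00110328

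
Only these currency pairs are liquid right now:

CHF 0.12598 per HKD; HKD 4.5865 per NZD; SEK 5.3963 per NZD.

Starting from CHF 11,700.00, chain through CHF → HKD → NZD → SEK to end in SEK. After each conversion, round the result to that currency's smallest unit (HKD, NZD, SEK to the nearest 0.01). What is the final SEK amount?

CHF 11,700.00 ÷ 0.12598 = HKD 92,871.88
HKD 92,871.88 ÷ 4.5865 = NZD 20,248.97
NZD 20,248.97 × 5.3963 = SEK 109,269.52

SEK 109,269.52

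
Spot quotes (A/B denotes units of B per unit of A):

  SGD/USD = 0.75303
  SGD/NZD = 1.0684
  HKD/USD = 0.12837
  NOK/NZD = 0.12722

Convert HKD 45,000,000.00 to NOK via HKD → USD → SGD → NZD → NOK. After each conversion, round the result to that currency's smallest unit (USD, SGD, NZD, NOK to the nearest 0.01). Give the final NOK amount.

NOK 64,423,195.80

HKD 45,000,000.00 × 0.12837 = USD 5,776,650.00
USD 5,776,650.00 ÷ 0.75303 = SGD 7,671,208.32
SGD 7,671,208.32 × 1.0684 = NZD 8,195,918.97
NZD 8,195,918.97 ÷ 0.12722 = NOK 64,423,195.80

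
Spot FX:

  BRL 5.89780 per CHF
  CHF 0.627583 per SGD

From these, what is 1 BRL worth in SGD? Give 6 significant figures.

BRL/SGD = 0.270171

1 BRL ÷ 5.89780 = 0.169555 CHF
0.169555 CHF ÷ 0.627583 = 0.270171 SGD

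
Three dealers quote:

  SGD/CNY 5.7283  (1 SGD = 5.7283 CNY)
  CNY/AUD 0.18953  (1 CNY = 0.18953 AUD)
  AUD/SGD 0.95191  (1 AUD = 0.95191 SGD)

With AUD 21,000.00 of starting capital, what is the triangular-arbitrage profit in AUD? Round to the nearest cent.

Profitable loop is AUD → SGD → CNY → AUD:
AUD 21,000.00 × 0.95191 = SGD 19,990.11
SGD 19,990.11 × 5.7283 = CNY 114,509.35
CNY 114,509.35 × 0.18953 = AUD 21,702.96
Profit = AUD 21,702.96 − AUD 21,000.00

Profit: AUD 702.96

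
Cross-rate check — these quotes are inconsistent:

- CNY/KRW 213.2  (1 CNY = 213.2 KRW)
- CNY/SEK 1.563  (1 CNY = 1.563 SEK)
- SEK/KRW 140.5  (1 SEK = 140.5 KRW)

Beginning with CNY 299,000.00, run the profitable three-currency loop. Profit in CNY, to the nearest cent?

Profit: CNY 8,977.71

Profitable loop is CNY → SEK → KRW → CNY:
CNY 299,000.00 × 1.563 = SEK 467,337.00
SEK 467,337.00 × 140.5 = KRW 65,660,848
KRW 65,660,848 ÷ 213.2 = CNY 307,977.71
Profit = CNY 307,977.71 − CNY 299,000.00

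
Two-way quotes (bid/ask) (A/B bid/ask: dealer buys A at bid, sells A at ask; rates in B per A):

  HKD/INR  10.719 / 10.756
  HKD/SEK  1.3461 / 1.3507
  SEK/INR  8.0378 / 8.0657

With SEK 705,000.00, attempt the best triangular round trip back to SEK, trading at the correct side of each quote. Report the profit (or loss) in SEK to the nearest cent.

Net profit: SEK 4,174.06

Best loop SEK → INR → HKD → SEK:
SEK 705,000.00 × 8.0378 (sell SEK at bid) = INR 5,666,649.00
INR 5,666,649.00 ÷ 10.756 (buy HKD at ask) = HKD 526,836.09
HKD 526,836.09 × 1.3461 (sell HKD at bid) = SEK 709,174.06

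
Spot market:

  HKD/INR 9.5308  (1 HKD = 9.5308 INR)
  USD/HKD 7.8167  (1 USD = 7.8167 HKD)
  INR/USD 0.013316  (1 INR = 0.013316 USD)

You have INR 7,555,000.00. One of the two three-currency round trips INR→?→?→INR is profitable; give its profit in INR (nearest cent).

Profit: INR 60,665.87

Profitable loop is INR → HKD → USD → INR:
INR 7,555,000.00 ÷ 9.5308 = HKD 792,693.16
HKD 792,693.16 ÷ 7.8167 = USD 101,410.21
USD 101,410.21 ÷ 0.013316 = INR 7,615,665.87
Profit = INR 7,615,665.87 − INR 7,555,000.00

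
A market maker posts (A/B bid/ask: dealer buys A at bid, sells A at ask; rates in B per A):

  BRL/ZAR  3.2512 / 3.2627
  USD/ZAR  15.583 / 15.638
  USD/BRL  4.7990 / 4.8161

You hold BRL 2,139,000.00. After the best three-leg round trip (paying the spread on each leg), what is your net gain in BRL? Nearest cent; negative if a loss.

Net result: BRL -4,854.56 (no profitable arbitrage after spreads)

Best loop BRL → ZAR → USD → BRL:
BRL 2,139,000.00 × 3.2512 (sell BRL at bid) = ZAR 6,954,316.80
ZAR 6,954,316.80 ÷ 15.638 (buy USD at ask) = USD 444,706.28
USD 444,706.28 × 4.7990 (sell USD at bid) = BRL 2,134,145.44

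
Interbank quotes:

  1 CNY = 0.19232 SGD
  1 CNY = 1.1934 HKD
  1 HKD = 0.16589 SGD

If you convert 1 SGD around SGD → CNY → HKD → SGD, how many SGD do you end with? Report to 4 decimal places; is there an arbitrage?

Around SGD → CNY → HKD → SGD: 1 ÷ 0.19232 × 1.1934 × 0.16589 = 1.029394
Product > 1; profitable direction is SGD → CNY → HKD → SGD.

1.0294 (arbitrage exists)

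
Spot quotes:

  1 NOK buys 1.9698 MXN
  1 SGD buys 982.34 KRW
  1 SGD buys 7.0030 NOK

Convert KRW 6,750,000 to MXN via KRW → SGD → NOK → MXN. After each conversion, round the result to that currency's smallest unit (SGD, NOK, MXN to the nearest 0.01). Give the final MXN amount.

KRW 6,750,000 ÷ 982.34 = SGD 6,871.35
SGD 6,871.35 × 7.0030 = NOK 48,120.06
NOK 48,120.06 × 1.9698 = MXN 94,786.89

MXN 94,786.89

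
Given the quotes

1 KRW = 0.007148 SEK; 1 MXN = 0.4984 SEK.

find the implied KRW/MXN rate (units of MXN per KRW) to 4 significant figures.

KRW/MXN = 0.01434

1 KRW × 0.007148 = 0.007148 SEK
0.007148 SEK ÷ 0.4984 = 0.0143419 MXN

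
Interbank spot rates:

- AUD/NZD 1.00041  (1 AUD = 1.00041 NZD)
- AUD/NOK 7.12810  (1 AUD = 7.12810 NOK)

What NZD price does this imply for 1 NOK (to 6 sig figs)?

NOK/NZD = 0.140347

1 NOK ÷ 7.12810 = 0.14029 AUD
0.14029 AUD × 1.00041 = 0.140347 NZD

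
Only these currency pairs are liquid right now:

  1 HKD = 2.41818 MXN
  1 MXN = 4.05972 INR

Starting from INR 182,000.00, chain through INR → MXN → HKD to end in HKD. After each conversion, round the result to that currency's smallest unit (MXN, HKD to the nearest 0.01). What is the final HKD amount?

INR 182,000.00 ÷ 4.05972 = MXN 44,830.68
MXN 44,830.68 ÷ 2.41818 = HKD 18,539.02

HKD 18,539.02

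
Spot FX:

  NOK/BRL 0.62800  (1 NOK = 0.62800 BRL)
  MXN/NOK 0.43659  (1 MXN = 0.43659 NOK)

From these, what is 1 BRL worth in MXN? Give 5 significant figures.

BRL/MXN = 3.6473

1 BRL ÷ 0.62800 = 1.59236 NOK
1.59236 NOK ÷ 0.43659 = 3.64726 MXN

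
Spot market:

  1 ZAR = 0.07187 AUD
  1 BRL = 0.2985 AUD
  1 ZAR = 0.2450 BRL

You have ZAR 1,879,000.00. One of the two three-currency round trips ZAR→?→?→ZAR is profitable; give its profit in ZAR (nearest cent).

Profit: ZAR 33,007.34

Profitable loop is ZAR → BRL → AUD → ZAR:
ZAR 1,879,000.00 × 0.2450 = BRL 460,355.00
BRL 460,355.00 × 0.2985 = AUD 137,415.97
AUD 137,415.97 ÷ 0.07187 = ZAR 1,912,007.34
Profit = ZAR 1,912,007.34 − ZAR 1,879,000.00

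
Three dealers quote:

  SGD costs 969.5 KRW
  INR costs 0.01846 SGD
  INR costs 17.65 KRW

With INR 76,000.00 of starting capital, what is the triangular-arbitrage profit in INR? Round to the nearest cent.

Profit: INR 1,063.44

Profitable loop is INR → SGD → KRW → INR:
INR 76,000.00 × 0.01846 = SGD 1,402.96
SGD 1,402.96 × 969.5 = KRW 1,360,170
KRW 1,360,170 ÷ 17.65 = INR 77,063.44
Profit = INR 77,063.44 − INR 76,000.00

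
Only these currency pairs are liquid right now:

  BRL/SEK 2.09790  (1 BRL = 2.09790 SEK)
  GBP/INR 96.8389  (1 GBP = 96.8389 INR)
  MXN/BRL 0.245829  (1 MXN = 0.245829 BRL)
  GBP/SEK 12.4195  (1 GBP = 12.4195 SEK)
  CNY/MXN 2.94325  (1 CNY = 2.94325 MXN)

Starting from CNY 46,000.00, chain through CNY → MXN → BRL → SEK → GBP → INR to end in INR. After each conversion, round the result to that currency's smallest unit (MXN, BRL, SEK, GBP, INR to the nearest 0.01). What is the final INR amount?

INR 544,437.98

CNY 46,000.00 × 2.94325 = MXN 135,389.50
MXN 135,389.50 × 0.245829 = BRL 33,282.67
BRL 33,282.67 × 2.09790 = SEK 69,823.71
SEK 69,823.71 ÷ 12.4195 = GBP 5,622.10
GBP 5,622.10 × 96.8389 = INR 544,437.98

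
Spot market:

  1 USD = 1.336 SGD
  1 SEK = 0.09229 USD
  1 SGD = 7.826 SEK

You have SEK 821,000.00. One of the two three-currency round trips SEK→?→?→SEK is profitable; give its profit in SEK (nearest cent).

Profitable loop is SEK → SGD → USD → SEK:
SEK 821,000.00 ÷ 7.826 = SGD 104,906.72
SGD 104,906.72 ÷ 1.336 = USD 78,522.99
USD 78,522.99 ÷ 0.09229 = SEK 850,828.85
Profit = SEK 850,828.85 − SEK 821,000.00

Profit: SEK 29,828.85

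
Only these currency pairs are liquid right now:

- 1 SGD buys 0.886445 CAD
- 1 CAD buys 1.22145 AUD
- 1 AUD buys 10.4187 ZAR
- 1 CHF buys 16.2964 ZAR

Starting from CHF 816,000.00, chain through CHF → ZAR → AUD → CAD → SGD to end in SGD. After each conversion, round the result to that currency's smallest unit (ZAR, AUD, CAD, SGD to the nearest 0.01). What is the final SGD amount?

CHF 816,000.00 × 16.2964 = ZAR 13,297,862.40
ZAR 13,297,862.40 ÷ 10.4187 = AUD 1,276,345.65
AUD 1,276,345.65 ÷ 1.22145 = CAD 1,044,943.02
CAD 1,044,943.02 ÷ 0.886445 = SGD 1,178,801.87

SGD 1,178,801.87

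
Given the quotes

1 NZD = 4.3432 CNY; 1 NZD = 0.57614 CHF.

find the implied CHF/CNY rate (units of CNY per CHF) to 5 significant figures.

1 CHF ÷ 0.57614 = 1.73569 NZD
1.73569 NZD × 4.3432 = 7.53845 CNY

CHF/CNY = 7.5384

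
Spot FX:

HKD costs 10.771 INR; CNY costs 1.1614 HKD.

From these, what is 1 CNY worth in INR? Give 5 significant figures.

CNY/INR = 12.509

1 CNY × 1.1614 = 1.1614 HKD
1.1614 HKD × 10.771 = 12.5094 INR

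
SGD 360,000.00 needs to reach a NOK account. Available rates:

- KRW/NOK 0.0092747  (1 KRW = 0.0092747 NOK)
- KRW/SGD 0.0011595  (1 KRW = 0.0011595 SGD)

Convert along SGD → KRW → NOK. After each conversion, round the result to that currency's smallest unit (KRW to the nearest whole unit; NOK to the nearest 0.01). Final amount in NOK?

NOK 2,879,596.38

SGD 360,000.00 ÷ 0.0011595 = KRW 310,478,655
KRW 310,478,655 × 0.0092747 = NOK 2,879,596.38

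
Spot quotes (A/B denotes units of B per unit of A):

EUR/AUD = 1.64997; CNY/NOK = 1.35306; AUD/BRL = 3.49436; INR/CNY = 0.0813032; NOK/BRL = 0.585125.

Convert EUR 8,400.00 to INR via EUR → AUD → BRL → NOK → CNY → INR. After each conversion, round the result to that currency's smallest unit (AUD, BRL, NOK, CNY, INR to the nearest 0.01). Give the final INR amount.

INR 752,401.63

EUR 8,400.00 × 1.64997 = AUD 13,859.75
AUD 13,859.75 × 3.49436 = BRL 48,430.96
BRL 48,430.96 ÷ 0.585125 = NOK 82,770.28
NOK 82,770.28 ÷ 1.35306 = CNY 61,172.66
CNY 61,172.66 ÷ 0.0813032 = INR 752,401.63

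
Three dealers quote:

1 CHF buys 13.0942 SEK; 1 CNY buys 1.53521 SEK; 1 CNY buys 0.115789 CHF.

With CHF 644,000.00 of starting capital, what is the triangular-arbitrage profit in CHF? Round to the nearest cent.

Profit: CHF 8,089.77

Profitable loop is CHF → CNY → SEK → CHF:
CHF 644,000.00 ÷ 0.115789 = CNY 5,561,840.93
CNY 5,561,840.93 × 1.53521 = SEK 8,538,593.82
SEK 8,538,593.82 ÷ 13.0942 = CHF 652,089.77
Profit = CHF 652,089.77 − CHF 644,000.00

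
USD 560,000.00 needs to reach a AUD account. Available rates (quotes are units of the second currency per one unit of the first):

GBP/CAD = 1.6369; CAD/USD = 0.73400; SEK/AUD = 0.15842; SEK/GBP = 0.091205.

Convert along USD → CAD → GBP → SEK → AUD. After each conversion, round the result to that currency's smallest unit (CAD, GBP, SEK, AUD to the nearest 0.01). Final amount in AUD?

AUD 809,582.63

USD 560,000.00 ÷ 0.73400 = CAD 762,942.78
CAD 762,942.78 ÷ 1.6369 = GBP 466,090.04
GBP 466,090.04 ÷ 0.091205 = SEK 5,110,356.23
SEK 5,110,356.23 × 0.15842 = AUD 809,582.63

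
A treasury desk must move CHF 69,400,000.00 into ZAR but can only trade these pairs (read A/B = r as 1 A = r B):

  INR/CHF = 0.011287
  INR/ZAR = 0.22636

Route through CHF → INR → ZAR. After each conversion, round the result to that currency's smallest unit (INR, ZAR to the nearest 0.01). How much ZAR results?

CHF 69,400,000.00 ÷ 0.011287 = INR 6,148,666,607.60
INR 6,148,666,607.60 × 0.22636 = ZAR 1,391,812,173.30

ZAR 1,391,812,173.30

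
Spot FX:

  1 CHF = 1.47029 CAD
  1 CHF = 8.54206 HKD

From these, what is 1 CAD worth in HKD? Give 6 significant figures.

1 CAD ÷ 1.47029 = 0.680138 CHF
0.680138 CHF × 8.54206 = 5.80978 HKD

CAD/HKD = 5.80978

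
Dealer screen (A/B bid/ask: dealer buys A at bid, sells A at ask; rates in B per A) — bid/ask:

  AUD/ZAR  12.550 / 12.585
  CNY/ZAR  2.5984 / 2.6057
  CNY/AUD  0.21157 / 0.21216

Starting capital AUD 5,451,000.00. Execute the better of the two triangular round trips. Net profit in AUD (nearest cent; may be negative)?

Best loop AUD → ZAR → CNY → AUD:
AUD 5,451,000.00 × 12.550 (sell AUD at bid) = ZAR 68,410,050.00
ZAR 68,410,050.00 ÷ 2.6057 (buy CNY at ask) = CNY 26,254,000.84
CNY 26,254,000.84 × 0.21157 (sell CNY at bid) = AUD 5,554,558.96

Net profit: AUD 103,558.96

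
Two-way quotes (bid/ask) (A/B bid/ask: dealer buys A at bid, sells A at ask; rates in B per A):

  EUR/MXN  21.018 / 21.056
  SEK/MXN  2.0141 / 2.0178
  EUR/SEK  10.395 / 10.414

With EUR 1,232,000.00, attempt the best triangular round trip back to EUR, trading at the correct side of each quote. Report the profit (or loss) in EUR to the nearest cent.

Net profit: EUR 271.50

Best loop EUR → MXN → SEK → EUR:
EUR 1,232,000.00 × 21.018 (sell EUR at bid) = MXN 25,894,176.00
MXN 25,894,176.00 ÷ 2.0178 (buy SEK at ask) = SEK 12,832,875.41
SEK 12,832,875.41 ÷ 10.414 (buy EUR at ask) = EUR 1,232,271.50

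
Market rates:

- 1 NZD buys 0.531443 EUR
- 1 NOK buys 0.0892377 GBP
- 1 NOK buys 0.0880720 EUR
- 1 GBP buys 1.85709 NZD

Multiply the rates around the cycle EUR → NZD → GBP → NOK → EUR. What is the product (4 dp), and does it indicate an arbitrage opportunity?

Around EUR → NZD → GBP → NOK → EUR: 1 ÷ 0.531443 ÷ 1.85709 ÷ 0.0892377 × 0.0880720 = 1.000000
Product ≈ 1 (deviation 0.000%, within rounding noise).

1.0000 (no arbitrage)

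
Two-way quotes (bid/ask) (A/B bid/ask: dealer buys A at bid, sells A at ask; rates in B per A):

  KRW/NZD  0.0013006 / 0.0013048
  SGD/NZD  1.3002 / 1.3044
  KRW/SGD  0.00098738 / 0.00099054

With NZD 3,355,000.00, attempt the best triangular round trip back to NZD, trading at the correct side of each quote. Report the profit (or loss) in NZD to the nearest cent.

Best loop NZD → SGD → KRW → NZD:
NZD 3,355,000.00 ÷ 1.3044 (buy SGD at ask) = SGD 2,572,063.78
SGD 2,572,063.78 ÷ 0.00099054 (buy KRW at ask) = KRW 2,596,627,884
KRW 2,596,627,884 × 0.0013006 (sell KRW at bid) = NZD 3,377,174.23

Net profit: NZD 22,174.23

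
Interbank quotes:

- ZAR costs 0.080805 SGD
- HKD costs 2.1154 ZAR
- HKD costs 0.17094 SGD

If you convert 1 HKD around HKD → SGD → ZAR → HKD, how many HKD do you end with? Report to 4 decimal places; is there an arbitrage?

Around HKD → SGD → ZAR → HKD: 1 × 0.17094 ÷ 0.080805 ÷ 2.1154 = 1.000030
Product ≈ 1 (deviation 0.003%, within rounding noise).

1.0000 (no arbitrage)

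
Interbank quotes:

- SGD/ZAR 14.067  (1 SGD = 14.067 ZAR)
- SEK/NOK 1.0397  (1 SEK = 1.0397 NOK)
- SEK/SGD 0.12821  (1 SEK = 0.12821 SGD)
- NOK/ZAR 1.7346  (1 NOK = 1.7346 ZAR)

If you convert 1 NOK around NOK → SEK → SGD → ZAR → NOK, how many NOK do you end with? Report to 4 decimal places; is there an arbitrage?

1.0000 (no arbitrage)

Around NOK → SEK → SGD → ZAR → NOK: 1 ÷ 1.0397 × 0.12821 × 14.067 ÷ 1.7346 = 1.000037
Product ≈ 1 (deviation 0.004%, within rounding noise).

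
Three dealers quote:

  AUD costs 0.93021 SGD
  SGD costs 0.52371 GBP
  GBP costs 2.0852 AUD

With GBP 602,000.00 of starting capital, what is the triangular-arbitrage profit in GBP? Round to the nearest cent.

Profit: GBP 9,527.62

Profitable loop is GBP → AUD → SGD → GBP:
GBP 602,000.00 × 2.0852 = AUD 1,255,290.40
AUD 1,255,290.40 × 0.93021 = SGD 1,167,683.68
SGD 1,167,683.68 × 0.52371 = GBP 611,527.62
Profit = GBP 611,527.62 − GBP 602,000.00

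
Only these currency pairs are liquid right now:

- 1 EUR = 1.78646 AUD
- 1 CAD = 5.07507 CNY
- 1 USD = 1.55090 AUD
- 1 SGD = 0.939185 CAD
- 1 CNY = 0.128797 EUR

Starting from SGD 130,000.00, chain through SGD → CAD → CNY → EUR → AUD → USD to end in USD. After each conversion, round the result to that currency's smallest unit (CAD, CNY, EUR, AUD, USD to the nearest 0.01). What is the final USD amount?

SGD 130,000.00 × 0.939185 = CAD 122,094.05
CAD 122,094.05 × 5.07507 = CNY 619,635.85
CNY 619,635.85 × 0.128797 = EUR 79,807.24
EUR 79,807.24 × 1.78646 = AUD 142,572.44
AUD 142,572.44 ÷ 1.55090 = USD 91,928.84

USD 91,928.84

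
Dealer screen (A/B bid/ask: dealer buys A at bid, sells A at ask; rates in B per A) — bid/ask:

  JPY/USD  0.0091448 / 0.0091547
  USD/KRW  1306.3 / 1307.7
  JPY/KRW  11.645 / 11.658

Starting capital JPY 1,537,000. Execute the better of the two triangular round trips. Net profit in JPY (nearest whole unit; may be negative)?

Best loop JPY → USD → KRW → JPY:
JPY 1,537,000 × 0.0091448 (sell JPY at bid) = USD 14,055.56
USD 14,055.56 × 1306.3 (sell USD at bid) = KRW 18,360,775
KRW 18,360,775 ÷ 11.658 (buy JPY at ask) = JPY 1,574,951

Net profit: JPY 37,951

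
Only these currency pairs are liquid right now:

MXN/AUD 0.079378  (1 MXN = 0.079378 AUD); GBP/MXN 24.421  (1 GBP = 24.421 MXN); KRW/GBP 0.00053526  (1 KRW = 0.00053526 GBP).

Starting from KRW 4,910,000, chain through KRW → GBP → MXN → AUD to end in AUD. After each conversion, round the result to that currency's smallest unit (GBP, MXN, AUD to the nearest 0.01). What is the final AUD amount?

KRW 4,910,000 × 0.00053526 = GBP 2,628.13
GBP 2,628.13 × 24.421 = MXN 64,181.56
MXN 64,181.56 × 0.079378 = AUD 5,094.60

AUD 5,094.60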